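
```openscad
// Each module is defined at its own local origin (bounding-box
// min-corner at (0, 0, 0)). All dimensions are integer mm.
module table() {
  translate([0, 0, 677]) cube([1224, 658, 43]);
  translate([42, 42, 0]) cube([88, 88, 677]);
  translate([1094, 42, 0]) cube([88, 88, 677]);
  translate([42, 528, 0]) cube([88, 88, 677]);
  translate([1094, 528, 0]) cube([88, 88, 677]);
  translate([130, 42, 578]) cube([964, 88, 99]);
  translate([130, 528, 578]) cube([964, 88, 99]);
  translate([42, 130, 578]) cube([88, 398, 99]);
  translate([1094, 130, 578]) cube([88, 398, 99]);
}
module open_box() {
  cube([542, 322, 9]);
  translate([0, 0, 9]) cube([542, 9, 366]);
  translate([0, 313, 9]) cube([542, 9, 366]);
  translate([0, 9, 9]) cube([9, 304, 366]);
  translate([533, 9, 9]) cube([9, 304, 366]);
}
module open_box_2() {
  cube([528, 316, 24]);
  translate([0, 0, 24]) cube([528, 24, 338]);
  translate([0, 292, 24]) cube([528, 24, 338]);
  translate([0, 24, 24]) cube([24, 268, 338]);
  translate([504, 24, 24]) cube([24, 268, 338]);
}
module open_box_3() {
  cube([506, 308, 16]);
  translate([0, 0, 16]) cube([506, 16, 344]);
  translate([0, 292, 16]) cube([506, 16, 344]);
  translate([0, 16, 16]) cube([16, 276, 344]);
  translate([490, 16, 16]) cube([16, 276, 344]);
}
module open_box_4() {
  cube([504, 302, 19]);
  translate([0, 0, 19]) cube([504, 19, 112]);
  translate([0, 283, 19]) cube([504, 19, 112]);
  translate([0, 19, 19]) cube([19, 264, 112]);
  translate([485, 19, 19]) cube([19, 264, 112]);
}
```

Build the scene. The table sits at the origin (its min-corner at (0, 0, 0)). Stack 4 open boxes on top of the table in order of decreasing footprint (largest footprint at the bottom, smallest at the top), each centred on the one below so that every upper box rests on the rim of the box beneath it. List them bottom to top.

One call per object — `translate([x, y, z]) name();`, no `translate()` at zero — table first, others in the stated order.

table();
translate([341, 168, 720]) open_box();
translate([348, 171, 1095]) open_box_2();
translate([359, 175, 1457]) open_box_3();
translate([360, 178, 1817]) open_box_4();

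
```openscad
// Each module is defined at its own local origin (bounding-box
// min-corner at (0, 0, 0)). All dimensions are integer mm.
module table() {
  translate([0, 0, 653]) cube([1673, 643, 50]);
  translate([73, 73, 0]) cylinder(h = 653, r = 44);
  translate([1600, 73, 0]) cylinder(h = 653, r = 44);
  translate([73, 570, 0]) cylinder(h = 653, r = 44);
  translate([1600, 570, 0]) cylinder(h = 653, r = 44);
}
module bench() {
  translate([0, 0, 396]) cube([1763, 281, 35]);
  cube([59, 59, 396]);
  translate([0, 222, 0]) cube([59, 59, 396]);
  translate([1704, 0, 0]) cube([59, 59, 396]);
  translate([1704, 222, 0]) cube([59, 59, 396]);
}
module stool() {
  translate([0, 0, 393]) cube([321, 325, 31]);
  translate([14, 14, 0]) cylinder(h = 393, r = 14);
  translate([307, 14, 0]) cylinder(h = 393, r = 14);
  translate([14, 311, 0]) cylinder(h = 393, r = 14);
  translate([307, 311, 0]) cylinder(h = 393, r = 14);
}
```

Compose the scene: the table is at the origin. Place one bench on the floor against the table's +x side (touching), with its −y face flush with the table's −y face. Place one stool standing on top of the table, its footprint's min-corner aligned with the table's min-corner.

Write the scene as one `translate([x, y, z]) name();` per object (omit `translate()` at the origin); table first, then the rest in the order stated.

table();
translate([1673, 0, 0]) bench();
translate([0, 0, 703]) stool();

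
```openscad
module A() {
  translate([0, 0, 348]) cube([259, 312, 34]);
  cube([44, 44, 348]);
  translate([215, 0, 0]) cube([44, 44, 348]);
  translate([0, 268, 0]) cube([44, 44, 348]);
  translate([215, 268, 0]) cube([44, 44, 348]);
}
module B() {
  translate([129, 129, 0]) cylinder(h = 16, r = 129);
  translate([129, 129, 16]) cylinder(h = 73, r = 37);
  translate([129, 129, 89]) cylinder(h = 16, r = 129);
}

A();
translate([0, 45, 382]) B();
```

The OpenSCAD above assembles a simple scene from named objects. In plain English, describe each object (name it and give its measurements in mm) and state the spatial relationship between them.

A is a four-legged stool. The seat is a 259×312×34 mm slab whose top surface is at z = 382 mm; four square legs, each 44×44 mm in cross-section, run from the floor (z = 0) to the underside of the seat, each flush with a corner of the seat.

B is a spool: two coaxial disc flanges of radius 129 mm and thickness 16 mm, joined by a core cylinder of radius 37 mm and height 73 mm. The lower flange rests on z = 0 and the three cylinders share a vertical axis.

The spool is on top of the stool.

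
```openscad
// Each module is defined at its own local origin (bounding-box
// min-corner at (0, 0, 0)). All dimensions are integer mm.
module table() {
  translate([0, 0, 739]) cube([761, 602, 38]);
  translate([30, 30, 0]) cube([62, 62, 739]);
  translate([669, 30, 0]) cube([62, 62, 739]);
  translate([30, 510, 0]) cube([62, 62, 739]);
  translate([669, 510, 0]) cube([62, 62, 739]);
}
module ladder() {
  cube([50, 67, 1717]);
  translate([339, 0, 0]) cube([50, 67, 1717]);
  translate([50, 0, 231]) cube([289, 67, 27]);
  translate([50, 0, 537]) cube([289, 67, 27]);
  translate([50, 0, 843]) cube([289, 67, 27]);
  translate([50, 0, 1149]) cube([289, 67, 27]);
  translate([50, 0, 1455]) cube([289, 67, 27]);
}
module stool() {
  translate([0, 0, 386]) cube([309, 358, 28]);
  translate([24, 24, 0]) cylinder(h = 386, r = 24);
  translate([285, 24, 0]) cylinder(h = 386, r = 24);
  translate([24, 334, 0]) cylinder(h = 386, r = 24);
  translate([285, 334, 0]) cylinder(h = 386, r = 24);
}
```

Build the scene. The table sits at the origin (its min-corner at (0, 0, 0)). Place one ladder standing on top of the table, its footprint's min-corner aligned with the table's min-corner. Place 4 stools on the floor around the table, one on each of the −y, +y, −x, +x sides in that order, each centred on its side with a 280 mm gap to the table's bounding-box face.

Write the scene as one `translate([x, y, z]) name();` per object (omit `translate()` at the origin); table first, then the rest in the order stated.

table();
translate([0, 0, 777]) ladder();
translate([226, -638, 0]) stool();
translate([226, 882, 0]) stool();
translate([-589, 122, 0]) stool();
translate([1041, 122, 0]) stool();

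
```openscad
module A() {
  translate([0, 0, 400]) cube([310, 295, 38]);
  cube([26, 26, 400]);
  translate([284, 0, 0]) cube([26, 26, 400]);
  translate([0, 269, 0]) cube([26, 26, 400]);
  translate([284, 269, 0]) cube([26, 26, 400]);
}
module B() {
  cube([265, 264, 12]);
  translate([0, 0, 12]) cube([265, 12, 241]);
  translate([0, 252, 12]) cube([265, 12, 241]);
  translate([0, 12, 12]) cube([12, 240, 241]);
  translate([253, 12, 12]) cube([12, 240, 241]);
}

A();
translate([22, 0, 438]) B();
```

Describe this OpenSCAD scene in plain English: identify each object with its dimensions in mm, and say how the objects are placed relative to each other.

A is a four-legged stool. The seat is 310×295 mm, 38 mm thick, top at z = 438 mm. It stands on four square legs, each 26×26 mm in cross-section, from z = 0 to the seat underside, each flush with a corner of the seat.

B is an open-topped rectangular box: outside dimensions 265×264×253 mm, with a uniform wall and base thickness of 12 mm. The base is a full 265×264 slab on the floor; four walls sit on top of the base. The front and back walls (the −y and +y sides) span the full width; the two side walls fit between them.

The open box is on top of the stool.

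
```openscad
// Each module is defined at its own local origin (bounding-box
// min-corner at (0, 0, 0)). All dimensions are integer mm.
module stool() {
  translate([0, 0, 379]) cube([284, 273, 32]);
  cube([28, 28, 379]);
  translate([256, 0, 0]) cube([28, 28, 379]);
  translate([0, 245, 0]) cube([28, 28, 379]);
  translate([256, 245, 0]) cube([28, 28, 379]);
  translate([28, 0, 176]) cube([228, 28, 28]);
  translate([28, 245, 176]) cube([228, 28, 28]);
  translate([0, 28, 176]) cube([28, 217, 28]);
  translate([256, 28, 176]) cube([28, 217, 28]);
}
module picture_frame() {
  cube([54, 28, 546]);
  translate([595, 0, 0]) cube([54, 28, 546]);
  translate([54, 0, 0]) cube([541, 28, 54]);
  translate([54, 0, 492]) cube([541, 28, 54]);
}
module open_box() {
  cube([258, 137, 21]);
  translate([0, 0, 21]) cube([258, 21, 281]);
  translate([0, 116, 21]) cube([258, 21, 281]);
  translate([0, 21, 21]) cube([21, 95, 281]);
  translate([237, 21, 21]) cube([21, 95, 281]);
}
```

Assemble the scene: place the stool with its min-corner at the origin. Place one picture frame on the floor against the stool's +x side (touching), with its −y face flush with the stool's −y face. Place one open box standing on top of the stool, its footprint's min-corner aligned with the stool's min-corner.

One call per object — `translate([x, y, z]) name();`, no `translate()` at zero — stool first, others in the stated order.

stool();
translate([284, 0, 0]) picture_frame();
translate([0, 0, 411]) open_box();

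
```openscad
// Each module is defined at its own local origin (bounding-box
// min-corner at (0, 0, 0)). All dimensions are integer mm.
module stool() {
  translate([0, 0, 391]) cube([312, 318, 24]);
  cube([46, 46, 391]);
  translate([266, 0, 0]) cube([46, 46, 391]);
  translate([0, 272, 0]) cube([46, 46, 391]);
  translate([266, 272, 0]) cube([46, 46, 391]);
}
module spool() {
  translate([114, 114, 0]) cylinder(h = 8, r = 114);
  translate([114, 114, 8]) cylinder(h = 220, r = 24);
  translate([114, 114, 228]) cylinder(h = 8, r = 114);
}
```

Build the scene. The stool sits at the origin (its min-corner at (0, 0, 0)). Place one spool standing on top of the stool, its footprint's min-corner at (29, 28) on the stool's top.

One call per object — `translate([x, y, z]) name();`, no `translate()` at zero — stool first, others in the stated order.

stool();
translate([29, 28, 415]) spool();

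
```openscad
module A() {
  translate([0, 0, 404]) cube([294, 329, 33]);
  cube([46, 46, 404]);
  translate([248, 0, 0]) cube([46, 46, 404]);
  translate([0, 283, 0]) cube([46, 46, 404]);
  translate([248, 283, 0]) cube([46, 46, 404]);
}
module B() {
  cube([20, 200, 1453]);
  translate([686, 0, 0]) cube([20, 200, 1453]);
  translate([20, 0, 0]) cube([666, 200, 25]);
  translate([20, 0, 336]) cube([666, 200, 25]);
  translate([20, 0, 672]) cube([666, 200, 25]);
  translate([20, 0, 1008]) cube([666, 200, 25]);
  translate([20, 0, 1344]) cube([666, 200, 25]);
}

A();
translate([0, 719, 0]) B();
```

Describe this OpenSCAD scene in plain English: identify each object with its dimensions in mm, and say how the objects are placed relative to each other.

A is a simple wooden stool: a rectangular seat 294 mm (x) by 329 mm (y), 33 mm thick, top face at z = 437 mm, on four square legs, each 46×46 mm in cross-section. The legs rest on z = 0, each flush with a corner of the seat.

B is an open bookshelf. Two side panels, each 20 mm thick, 200 mm deep and 1453 mm tall, stand 706 mm apart (outside-to-outside). Between them sit 5 shelves, each 25 mm thick and 200 mm deep, spanning the full gap between the sides. The bottom shelf rests on the floor (its underside at z = 0) and the clear gap between one shelf's top and the next shelf's underside is 311 mm.

The bookshelf is on the floor beside the stool on its +y side.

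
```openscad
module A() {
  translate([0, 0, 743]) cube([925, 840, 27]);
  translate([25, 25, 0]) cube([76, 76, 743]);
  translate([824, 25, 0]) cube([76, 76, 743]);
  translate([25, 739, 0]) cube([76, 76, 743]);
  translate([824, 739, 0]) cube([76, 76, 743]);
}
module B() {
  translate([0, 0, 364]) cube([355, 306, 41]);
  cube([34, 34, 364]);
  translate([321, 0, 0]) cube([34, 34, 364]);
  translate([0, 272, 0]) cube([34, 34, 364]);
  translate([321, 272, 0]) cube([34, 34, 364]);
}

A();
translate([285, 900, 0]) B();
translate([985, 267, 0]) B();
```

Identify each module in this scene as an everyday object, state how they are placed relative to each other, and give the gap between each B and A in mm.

Each stool's nearest face is 60 mm from the table's bounding box.

A is a table. B is a stool. Two stools sit around the table at the +y, +x sides. The gap between each stool and the table is 60 mm.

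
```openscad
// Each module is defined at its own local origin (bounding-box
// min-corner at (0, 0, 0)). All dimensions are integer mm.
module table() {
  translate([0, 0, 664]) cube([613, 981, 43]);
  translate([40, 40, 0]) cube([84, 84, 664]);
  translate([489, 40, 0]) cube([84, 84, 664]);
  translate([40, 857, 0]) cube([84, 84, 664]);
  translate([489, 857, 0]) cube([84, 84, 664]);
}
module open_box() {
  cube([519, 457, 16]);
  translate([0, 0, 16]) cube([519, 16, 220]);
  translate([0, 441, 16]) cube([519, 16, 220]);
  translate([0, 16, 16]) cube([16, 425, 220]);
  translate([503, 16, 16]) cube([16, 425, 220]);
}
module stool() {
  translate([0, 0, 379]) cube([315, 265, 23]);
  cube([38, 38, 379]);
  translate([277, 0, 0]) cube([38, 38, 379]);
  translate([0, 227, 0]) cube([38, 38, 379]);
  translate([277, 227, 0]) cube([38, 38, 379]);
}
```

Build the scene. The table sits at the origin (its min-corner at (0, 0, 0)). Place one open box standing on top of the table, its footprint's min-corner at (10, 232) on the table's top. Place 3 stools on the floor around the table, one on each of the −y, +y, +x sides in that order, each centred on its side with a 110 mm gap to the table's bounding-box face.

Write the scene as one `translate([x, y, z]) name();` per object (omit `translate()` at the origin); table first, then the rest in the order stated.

table();
translate([10, 232, 707]) open_box();
translate([149, -375, 0]) stool();
translate([149, 1091, 0]) stool();
translate([723, 358, 0]) stool();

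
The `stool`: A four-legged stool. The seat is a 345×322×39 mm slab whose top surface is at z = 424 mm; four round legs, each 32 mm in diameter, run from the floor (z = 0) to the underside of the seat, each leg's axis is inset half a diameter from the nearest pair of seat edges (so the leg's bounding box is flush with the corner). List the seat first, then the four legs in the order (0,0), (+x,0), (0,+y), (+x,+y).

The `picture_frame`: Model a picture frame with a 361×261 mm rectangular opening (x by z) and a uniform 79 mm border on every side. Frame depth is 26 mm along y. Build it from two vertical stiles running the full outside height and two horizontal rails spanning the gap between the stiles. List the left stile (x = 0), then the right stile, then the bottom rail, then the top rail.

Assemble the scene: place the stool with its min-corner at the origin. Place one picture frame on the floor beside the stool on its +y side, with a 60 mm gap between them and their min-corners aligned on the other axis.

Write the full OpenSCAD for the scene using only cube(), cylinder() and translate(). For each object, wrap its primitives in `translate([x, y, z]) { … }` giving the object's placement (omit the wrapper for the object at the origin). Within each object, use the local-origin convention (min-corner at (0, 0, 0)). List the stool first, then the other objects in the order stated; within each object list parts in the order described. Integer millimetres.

translate([0, 0, 385]) cube([345, 322, 39]);
translate([16, 16, 0]) cylinder(h = 385, r = 16);
translate([329, 16, 0]) cylinder(h = 385, r = 16);
translate([16, 306, 0]) cylinder(h = 385, r = 16);
translate([329, 306, 0]) cylinder(h = 385, r = 16);
translate([0, 382, 0]) {
  cube([79, 26, 419]);
  translate([440, 0, 0]) cube([79, 26, 419]);
  translate([79, 0, 0]) cube([361, 26, 79]);
  translate([79, 0, 340]) cube([361, 26, 79]);
}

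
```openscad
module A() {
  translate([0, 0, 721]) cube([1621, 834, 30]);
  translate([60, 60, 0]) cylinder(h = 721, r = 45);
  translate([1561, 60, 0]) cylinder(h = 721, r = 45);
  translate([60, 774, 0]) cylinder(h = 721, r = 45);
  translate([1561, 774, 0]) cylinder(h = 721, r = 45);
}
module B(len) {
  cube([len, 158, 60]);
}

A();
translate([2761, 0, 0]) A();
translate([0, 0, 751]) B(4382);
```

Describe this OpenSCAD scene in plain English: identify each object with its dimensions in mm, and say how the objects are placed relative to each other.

A is a rectangular dining table. The top is 1621×834×30 mm with its upper surface at z = 751 mm. It stands on four round legs of 90 mm diameter, each leg's bounding box inset 15 mm from the nearest pair of top edges, running from the floor to the underside of the top.

B is a rectangular beam 4382 mm long (x), 158 mm deep (y), 60 mm thick (z).

The beam spans the tops of two tables placed 1140 mm apart, resting at z = 751 mm.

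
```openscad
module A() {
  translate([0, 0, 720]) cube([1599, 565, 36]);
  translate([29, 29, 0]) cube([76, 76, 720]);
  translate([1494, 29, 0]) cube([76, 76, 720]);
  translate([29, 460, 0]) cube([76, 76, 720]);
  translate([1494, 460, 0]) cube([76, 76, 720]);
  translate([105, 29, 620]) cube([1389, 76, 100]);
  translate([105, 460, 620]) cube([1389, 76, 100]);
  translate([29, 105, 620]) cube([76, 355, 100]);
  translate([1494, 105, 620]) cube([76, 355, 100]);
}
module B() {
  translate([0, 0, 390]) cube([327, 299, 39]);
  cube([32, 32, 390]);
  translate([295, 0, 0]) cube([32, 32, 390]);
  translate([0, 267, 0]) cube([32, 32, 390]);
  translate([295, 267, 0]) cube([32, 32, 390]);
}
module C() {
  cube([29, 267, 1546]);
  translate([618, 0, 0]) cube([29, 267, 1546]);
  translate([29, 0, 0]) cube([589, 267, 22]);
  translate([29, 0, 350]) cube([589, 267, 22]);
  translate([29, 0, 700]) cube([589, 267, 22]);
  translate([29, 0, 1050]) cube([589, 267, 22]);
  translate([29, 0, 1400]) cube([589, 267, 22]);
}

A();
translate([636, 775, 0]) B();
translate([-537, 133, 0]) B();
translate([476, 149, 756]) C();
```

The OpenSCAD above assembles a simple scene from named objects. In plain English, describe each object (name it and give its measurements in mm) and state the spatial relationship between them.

A is a rectangular dining table. The top is 1599×565×36 mm with its upper surface at z = 756 mm. It stands on four 76×76 mm square legs, each inset 29 mm from the nearest pair of top edges, running from the floor to the underside of the top. Four apron rails, 76 mm thick and 100 mm tall, run between adjacent legs with their top edges flush with the underside of the top and their outer faces flush with the legs' outer faces.

B is a four-legged stool. The seat is 327×299 mm, 39 mm thick, top at z = 429 mm. It stands on four square legs, each 32×32 mm in cross-section, from z = 0 to the seat underside, each flush with a corner of the seat.

C is a bookshelf 647 mm wide overall, 267 mm deep and 1546 mm tall. The two sides are 29 mm thick vertical panels. 5 horizontal shelves of 22 mm thickness span between the inner faces of the sides; the lowest shelf sits on the floor and shelves are stacked with a clear vertical gap of 328 mm between each pair.

Two stools sit around the table at the +y, −x sides. The bookshelf is on top of the table, centred.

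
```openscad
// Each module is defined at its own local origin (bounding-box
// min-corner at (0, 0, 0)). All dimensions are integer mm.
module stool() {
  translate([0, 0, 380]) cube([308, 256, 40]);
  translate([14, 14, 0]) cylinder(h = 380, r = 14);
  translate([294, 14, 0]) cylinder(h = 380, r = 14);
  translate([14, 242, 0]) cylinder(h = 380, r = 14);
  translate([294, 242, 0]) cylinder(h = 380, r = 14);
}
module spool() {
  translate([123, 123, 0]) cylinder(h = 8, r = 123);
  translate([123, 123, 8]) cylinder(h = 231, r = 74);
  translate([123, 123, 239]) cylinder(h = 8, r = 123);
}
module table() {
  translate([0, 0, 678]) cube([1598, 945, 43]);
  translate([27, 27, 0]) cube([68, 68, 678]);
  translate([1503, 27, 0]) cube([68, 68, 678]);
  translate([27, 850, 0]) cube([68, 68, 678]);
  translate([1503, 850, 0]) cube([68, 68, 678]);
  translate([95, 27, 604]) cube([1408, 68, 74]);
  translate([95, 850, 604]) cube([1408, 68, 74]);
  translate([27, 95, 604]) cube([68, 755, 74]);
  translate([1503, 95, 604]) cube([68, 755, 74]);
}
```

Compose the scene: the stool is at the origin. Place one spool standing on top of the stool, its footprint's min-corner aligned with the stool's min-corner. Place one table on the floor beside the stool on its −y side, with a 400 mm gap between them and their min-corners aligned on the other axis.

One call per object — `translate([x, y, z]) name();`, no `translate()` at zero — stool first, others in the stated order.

stool();
translate([0, 0, 420]) spool();
translate([0, -1345, 0]) table();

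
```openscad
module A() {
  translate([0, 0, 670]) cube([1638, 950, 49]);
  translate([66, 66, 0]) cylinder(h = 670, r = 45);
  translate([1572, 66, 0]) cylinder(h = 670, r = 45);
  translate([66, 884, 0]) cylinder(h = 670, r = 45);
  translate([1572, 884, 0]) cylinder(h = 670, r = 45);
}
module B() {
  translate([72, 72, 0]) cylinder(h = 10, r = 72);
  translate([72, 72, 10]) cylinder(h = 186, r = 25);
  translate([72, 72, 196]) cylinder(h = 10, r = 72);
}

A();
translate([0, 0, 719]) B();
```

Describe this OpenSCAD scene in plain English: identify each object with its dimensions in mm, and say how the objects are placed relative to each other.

A is a rectangular dining table. The top is 1638×950×49 mm with its upper surface at z = 719 mm. It stands on four round legs of 90 mm diameter, each leg's bounding box inset 21 mm from the nearest pair of top edges, running from the floor to the underside of the top.

B is a spool: two coaxial disc flanges of radius 72 mm and thickness 10 mm, joined by a core cylinder of radius 25 mm and height 186 mm. The lower flange rests on z = 0 and the three cylinders share a vertical axis.

The spool is on top of the table.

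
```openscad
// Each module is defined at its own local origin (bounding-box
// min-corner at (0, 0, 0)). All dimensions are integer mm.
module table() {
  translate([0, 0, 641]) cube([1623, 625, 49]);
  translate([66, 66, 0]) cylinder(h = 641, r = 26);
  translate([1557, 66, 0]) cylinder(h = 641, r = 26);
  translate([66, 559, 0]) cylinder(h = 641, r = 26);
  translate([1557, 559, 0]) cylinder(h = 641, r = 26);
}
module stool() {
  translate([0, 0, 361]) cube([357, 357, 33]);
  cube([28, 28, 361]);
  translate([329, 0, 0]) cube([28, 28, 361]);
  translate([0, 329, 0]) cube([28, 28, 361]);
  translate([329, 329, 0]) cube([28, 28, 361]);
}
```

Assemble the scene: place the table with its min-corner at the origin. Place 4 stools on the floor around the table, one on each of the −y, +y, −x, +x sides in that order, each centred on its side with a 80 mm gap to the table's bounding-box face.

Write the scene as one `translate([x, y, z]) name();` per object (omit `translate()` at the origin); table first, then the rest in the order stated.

table();
translate([633, -437, 0]) stool();
translate([633, 705, 0]) stool();
translate([-437, 134, 0]) stool();
translate([1703, 134, 0]) stool();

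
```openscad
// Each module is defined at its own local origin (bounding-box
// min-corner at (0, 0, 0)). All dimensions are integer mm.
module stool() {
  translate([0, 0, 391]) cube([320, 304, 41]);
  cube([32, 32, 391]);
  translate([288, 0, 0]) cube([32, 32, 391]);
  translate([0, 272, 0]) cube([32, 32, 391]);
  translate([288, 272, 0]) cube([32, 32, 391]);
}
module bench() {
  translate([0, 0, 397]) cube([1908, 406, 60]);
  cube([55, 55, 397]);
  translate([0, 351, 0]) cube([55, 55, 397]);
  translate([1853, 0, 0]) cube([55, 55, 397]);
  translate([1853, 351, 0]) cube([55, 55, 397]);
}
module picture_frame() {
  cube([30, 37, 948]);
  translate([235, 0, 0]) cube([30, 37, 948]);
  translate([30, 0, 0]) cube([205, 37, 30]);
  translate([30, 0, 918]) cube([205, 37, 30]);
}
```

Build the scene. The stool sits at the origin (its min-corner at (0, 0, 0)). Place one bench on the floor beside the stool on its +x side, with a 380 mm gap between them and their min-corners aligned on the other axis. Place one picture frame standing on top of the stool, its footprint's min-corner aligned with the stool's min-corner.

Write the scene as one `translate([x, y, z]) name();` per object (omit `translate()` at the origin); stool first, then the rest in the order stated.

stool();
translate([700, 0, 0]) bench();
translate([0, 0, 432]) picture_frame();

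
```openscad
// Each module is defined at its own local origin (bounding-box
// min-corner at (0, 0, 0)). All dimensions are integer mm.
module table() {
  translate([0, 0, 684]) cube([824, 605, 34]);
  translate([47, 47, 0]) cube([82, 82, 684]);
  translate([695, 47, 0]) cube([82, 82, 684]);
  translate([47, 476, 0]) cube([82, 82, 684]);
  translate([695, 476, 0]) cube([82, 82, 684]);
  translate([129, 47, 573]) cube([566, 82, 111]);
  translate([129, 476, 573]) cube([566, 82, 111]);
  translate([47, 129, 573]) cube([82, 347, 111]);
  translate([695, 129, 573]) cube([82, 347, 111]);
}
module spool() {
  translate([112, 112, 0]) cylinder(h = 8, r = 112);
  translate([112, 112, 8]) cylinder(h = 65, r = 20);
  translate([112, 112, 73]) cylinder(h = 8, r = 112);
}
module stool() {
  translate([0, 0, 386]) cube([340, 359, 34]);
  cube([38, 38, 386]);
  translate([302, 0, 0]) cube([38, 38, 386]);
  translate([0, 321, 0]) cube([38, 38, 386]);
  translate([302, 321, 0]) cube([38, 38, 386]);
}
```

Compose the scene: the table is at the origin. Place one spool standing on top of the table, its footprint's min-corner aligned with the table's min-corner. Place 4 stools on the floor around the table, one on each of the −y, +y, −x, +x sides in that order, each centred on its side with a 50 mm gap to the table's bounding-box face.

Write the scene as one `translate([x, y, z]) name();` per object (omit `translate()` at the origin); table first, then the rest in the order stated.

table();
translate([0, 0, 718]) spool();
translate([242, -409, 0]) stool();
translate([242, 655, 0]) stool();
translate([-390, 123, 0]) stool();
translate([874, 123, 0]) stool();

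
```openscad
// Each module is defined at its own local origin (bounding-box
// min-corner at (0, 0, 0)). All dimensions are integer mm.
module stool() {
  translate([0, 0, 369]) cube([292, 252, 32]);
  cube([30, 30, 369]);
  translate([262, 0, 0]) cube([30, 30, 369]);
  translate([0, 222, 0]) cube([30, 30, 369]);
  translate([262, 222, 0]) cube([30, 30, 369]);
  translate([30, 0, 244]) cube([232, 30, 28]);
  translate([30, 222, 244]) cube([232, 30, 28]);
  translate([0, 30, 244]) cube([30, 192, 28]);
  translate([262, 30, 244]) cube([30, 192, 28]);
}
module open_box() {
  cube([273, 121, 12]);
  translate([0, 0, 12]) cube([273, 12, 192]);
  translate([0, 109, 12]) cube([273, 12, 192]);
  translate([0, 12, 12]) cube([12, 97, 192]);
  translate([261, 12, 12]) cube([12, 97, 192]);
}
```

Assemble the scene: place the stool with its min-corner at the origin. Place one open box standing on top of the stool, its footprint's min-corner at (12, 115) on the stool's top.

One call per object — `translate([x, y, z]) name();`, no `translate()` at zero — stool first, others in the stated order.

stool();
translate([12, 115, 401]) open_box();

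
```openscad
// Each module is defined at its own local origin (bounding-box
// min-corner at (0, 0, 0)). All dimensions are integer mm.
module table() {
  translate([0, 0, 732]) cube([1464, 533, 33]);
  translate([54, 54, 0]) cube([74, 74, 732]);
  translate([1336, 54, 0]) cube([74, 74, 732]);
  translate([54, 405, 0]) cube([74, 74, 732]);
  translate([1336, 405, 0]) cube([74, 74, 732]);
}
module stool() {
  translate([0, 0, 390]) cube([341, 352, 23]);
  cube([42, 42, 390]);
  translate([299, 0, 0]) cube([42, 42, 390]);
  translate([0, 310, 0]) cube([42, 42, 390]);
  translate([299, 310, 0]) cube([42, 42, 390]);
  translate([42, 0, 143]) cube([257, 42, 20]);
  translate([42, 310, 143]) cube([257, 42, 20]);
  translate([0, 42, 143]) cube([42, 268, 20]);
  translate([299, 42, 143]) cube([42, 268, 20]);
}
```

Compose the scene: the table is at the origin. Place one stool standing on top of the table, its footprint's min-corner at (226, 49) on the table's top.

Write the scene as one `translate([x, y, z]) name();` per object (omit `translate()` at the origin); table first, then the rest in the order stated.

table();
translate([226, 49, 765]) stool();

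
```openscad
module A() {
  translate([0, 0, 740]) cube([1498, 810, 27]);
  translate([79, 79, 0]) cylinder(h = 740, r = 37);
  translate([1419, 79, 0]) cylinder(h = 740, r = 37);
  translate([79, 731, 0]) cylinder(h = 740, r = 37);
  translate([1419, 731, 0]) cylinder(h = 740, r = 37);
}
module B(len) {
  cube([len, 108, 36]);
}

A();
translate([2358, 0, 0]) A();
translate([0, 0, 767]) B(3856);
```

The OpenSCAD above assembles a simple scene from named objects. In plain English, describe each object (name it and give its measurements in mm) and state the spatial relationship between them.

A is a table with a 1498×810 mm rectangular top, 27 mm thick, top surface at z = 767 mm, supported by four round legs of 74 mm diameter, each leg's bounding box inset 42 mm from the nearest pair of top edges, running from the floor.

B is a rectangular beam 3856 mm long (x), 108 mm deep (y), 36 mm thick (z).

The beam spans the tops of two tables placed 860 mm apart, resting at z = 767 mm.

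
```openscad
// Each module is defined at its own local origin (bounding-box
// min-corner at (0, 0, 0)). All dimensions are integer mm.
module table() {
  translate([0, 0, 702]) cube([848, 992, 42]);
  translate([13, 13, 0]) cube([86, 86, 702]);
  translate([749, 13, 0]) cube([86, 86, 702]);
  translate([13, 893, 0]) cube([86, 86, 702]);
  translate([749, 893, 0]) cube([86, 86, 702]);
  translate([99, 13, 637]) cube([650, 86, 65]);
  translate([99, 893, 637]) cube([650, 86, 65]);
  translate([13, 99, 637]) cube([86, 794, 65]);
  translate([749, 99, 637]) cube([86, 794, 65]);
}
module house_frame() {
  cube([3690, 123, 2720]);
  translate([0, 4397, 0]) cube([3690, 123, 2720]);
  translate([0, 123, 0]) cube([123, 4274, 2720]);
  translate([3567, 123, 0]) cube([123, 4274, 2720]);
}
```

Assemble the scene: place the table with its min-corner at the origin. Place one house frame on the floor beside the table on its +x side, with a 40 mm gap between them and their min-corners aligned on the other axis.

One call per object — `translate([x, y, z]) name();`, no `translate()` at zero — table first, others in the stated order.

table();
translate([888, 0, 0]) house_frame();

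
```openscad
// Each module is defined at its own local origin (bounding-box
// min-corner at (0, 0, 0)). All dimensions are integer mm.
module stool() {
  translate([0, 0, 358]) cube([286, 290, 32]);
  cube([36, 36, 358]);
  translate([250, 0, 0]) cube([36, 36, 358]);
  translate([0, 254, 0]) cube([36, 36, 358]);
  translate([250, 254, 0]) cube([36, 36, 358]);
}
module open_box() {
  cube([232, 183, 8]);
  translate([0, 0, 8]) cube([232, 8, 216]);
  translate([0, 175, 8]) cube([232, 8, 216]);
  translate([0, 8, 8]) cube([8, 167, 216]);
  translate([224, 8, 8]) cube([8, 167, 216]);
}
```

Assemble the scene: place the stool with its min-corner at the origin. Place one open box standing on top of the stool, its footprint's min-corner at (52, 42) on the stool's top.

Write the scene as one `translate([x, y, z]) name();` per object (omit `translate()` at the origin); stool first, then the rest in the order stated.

stool();
translate([52, 42, 390]) open_box();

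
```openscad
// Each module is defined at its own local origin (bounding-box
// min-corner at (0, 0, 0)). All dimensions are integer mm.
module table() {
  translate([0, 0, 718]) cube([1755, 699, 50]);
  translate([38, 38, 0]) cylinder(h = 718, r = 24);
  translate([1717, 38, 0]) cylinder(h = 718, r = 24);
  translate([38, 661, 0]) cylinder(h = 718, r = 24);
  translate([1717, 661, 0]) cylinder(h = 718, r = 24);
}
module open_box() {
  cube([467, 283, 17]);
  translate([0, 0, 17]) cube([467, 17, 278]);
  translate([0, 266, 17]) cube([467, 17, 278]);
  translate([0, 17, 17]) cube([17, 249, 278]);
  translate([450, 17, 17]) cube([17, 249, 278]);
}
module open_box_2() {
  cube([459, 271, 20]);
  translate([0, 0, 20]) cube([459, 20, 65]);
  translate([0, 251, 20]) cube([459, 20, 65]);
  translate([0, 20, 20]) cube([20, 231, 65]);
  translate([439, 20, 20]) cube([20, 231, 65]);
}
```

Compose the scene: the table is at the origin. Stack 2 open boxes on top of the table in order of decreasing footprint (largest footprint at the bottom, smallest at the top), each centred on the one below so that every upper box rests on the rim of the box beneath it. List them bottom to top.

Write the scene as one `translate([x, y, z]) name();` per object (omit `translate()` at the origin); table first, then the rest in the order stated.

table();
translate([644, 208, 768]) open_box();
translate([648, 214, 1063]) open_box_2();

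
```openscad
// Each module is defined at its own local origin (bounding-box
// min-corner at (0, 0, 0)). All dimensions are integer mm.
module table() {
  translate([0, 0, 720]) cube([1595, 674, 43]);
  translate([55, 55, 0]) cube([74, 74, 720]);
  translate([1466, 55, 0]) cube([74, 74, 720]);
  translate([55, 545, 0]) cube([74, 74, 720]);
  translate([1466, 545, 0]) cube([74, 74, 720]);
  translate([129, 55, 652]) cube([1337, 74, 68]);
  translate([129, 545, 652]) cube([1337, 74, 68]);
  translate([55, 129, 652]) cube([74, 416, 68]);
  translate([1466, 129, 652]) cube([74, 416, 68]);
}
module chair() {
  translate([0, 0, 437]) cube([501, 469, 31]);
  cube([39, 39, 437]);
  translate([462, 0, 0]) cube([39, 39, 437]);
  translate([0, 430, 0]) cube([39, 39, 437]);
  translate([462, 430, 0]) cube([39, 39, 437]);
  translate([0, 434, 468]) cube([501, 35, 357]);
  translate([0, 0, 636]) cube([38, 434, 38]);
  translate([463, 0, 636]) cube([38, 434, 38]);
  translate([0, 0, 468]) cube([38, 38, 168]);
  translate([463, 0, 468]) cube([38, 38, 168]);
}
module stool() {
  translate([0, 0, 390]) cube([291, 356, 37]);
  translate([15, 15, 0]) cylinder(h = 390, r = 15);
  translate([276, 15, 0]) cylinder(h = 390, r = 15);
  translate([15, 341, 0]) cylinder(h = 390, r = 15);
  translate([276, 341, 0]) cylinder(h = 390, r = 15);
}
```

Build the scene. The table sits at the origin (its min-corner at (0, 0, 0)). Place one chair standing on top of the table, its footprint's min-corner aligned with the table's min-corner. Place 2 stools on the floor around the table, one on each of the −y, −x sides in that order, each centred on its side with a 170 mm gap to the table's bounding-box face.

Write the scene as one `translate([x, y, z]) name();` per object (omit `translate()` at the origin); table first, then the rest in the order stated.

table();
translate([0, 0, 763]) chair();
translate([652, -526, 0]) stool();
translate([-461, 159, 0]) stool();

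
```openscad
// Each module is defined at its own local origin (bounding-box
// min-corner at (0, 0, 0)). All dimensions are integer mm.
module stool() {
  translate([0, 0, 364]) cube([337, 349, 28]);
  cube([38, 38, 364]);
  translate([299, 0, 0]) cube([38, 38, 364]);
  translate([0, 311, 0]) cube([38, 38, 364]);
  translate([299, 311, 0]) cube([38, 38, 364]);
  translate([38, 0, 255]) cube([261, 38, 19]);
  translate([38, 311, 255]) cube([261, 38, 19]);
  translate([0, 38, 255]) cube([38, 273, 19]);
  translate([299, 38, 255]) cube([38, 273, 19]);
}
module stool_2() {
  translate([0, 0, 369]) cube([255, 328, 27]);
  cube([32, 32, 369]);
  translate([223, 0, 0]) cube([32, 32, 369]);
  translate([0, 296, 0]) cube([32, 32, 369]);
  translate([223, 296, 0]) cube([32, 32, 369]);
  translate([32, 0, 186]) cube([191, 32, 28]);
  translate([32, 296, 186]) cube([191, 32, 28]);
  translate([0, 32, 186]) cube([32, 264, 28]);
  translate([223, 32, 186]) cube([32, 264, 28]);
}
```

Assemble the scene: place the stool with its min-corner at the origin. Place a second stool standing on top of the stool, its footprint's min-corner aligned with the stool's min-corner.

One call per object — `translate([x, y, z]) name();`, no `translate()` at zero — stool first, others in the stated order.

stool();
translate([0, 0, 392]) stool_2();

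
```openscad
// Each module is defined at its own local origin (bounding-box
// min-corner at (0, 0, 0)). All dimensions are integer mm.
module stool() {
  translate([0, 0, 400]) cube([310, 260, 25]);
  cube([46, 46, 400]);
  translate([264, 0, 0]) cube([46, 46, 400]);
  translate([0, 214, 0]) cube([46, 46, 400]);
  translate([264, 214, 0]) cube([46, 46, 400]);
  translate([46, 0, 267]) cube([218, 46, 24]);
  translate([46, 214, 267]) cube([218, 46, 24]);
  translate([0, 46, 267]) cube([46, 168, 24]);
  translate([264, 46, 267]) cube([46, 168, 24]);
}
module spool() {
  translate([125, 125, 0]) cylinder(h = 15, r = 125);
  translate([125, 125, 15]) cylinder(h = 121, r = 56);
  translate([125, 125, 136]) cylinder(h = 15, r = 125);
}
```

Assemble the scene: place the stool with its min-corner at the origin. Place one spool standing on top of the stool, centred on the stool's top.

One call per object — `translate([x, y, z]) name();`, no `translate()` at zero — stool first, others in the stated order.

stool();
translate([30, 5, 425]) spool();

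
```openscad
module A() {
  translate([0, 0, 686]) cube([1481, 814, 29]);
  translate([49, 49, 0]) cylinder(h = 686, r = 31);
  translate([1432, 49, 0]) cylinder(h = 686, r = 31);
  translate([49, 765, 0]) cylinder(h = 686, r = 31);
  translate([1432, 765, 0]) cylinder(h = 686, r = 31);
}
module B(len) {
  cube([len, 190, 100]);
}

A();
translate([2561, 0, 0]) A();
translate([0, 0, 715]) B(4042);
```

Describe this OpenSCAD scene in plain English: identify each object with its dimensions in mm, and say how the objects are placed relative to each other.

A is a table: top 1481 mm (x) × 814 mm (y), 29 mm thick, upper face at z = 715 mm, on four round legs of 62 mm diameter, each leg's bounding box inset 18 mm from the nearest pair of top edges, running from z = 0 to the bottom of the top.

B is a rectangular beam 4042 mm long (x), 190 mm deep (y), 100 mm thick (z).

The beam spans the tops of two tables placed 1080 mm apart, resting at z = 715 mm.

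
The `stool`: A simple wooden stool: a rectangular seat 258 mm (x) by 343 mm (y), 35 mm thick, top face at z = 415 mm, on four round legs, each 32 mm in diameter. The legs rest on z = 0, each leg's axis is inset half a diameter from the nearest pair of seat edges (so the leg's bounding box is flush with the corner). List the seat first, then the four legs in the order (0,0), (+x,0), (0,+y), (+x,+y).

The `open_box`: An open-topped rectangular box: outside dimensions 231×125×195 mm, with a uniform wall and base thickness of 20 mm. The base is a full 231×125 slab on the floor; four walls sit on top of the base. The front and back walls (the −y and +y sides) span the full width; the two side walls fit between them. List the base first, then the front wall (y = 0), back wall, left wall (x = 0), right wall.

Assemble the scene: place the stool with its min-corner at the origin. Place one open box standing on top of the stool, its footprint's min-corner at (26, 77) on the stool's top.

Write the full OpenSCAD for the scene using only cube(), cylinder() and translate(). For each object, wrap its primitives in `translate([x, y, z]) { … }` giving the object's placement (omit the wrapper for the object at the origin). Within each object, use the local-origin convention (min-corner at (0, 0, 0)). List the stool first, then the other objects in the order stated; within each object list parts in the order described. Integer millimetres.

translate([0, 0, 380]) cube([258, 343, 35]);
translate([16, 16, 0]) cylinder(h = 380, r = 16);
translate([242, 16, 0]) cylinder(h = 380, r = 16);
translate([16, 327, 0]) cylinder(h = 380, r = 16);
translate([242, 327, 0]) cylinder(h = 380, r = 16);
translate([26, 77, 415]) {
  cube([231, 125, 20]);
  translate([0, 0, 20]) cube([231, 20, 175]);
  translate([0, 105, 20]) cube([231, 20, 175]);
  translate([0, 20, 20]) cube([20, 85, 175]);
  translate([211, 20, 20]) cube([20, 85, 175]);
}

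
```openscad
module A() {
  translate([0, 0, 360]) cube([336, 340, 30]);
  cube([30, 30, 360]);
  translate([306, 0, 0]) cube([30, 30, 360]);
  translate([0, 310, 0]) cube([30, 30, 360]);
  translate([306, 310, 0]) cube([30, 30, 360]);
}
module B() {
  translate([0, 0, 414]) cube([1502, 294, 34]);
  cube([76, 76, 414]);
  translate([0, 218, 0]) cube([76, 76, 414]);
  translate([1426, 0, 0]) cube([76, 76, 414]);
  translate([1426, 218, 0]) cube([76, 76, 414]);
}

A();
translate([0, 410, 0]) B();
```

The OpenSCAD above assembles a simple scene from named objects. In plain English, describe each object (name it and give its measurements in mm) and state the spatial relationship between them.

A is a four-legged stool. The seat is a 336×340×30 mm slab whose top surface is at z = 390 mm; four square legs, each 30×30 mm in cross-section, run from the floor (z = 0) to the underside of the seat, each flush with a corner of the seat.

B is a bench: a 1502×294 mm seat slab, 34 mm thick, top at z = 448 mm, on four 76×76 mm square legs flush with the seat corners and standing on z = 0.

The bench is on the floor beside the stool on its +y side.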